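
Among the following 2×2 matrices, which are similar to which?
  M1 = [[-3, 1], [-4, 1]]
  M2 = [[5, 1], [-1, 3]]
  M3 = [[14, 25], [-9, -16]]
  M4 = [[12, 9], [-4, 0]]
3 classes: {M1, M3}, {M2}, {M4}

Characteristic polynomials: χ_{M1} = (x + 1)^2, χ_{M2} = (x - 4)^2, χ_{M3} = (x + 1)^2, χ_{M4} = (x - 6)^2.

{M1, M3}: invariant factors (x + 1)^2.

{M2}: invariant factors (x - 4)^2.

{M4}: invariant factors (x - 6)^2.

Matrices are similar if and only if their invariant-factor lists agree; the partition into similarity classes is {M1, M3}, {M2}, {M4}.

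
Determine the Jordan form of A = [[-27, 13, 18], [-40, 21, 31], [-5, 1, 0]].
J = [[-2, 1, 0], [0, -2, 1], [0, 0, -2]]

The characteristic polynomial is det(xI - A) = (x + 2)^3, so the eigenvalues are -2 (algebraic multiplicity 3).

For λ = -2: rank(A + 2I) = 2, rank((A + 2I)^2) = 1, rank((A + 2I)^3) = 0. The eigenspace has dimension 3 - 2 = 1, so there is 1 Jordan block; the rank sequence gives block sizes [3].

Assembling the blocks gives the Jordan form J above.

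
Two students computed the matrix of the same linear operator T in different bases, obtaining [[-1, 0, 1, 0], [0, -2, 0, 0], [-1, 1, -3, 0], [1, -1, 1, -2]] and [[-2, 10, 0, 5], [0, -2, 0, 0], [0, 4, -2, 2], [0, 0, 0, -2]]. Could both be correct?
No.

Both have characteristic polynomial (x + 2)^4, but the minimal polynomial of A is (x + 2)^3 while the minimal polynomial of B is (x + 2)^2. The minimal polynomial is a similarity invariant, so A and B are not similar.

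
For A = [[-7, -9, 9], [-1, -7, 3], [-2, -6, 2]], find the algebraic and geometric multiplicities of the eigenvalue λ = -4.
The characteristic polynomial is (x + 4)^3, so the factor x + 4 appears with exponent 3: the algebraic multiplicity is 3.

rank(A + 4I) = 1, so the eigenspace has dimension 3 - 1 = 2: the geometric multiplicity is 2.

Since 2 < 3, A is not diagonalizable.

algebraic multiplicity 3, geometric multiplicity 2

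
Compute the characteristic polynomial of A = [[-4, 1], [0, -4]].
xI - A = [[x + 4, -1], [0, x + 4]].

Expanding det(xI - A) along the first row:
det(xI - A) = + (x + 4)·det([[x + 4]]) - (-1)·det([[0]]).

Evaluating gives χ_A(x) = x^2 + 8x + 16 = (x + 4)^2.

χ_A(x) = (x + 4)^2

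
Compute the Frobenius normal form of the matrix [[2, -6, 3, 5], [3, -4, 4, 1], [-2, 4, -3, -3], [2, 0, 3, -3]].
R = [[0, -2, 0, 0], [1, -4, 0, 0], [0, 0, 0, -2], [0, 0, 1, -4]]

The invariant factors of A (the non-unit diagonal entries of the Smith normal form of xI - A over ℚ[x]) are x^2 + 4x + 2, x^2 + 4x + 2, each dividing the next. The characteristic polynomial is their product, (x^2 + 4x + 2)^2.

The rational canonical form is the block-diagonal matrix of companion matrices C(f_i):
R = [[0, -2, 0, 0], [1, -4, 0, 0], [0, 0, 0, -2], [0, 0, 1, -4]].

Note the characteristic polynomial does not split into linear factors over ℚ, so A has no Jordan form over ℚ; the rational canonical form exists over any field.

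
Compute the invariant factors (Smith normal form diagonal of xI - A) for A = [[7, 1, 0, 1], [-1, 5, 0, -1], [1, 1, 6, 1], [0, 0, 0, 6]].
The Jordan structure of A has elementary divisors (x - 6)^2, (x - 6), (x - 6). Arranging the block sizes at each eigenvalue in decreasing order and taking row products gives the invariant factors.

Invariant factors (smallest first, each dividing the next): x - 6, x - 6, (x - 6)^2.

Check: the last factor (x - 6)^2 is the minimal polynomial, and the product (x - 6)^4 is the characteristic polynomial.

x - 6, x - 6, (x - 6)^2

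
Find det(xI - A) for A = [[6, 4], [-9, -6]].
xI - A = [[x - 6, -4], [9, x + 6]].

Expanding det(xI - A) along the first row:
det(xI - A) = + (x - 6)·det([[x + 6]]) - (-4)·det([[9]]).

Evaluating gives χ_A(x) = x^2.

χ_A(x) = x^2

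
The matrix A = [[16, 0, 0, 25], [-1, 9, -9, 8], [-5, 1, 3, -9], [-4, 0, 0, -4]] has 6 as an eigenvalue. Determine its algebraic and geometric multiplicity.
algebraic multiplicity 4, geometric multiplicity 2

The characteristic polynomial is (x - 6)^4, so the factor x - 6 appears with exponent 4: the algebraic multiplicity is 4.

rank(A - 6I) = 2, so the eigenspace has dimension 4 - 2 = 2: the geometric multiplicity is 2.

Since 2 < 4, A is not diagonalizable.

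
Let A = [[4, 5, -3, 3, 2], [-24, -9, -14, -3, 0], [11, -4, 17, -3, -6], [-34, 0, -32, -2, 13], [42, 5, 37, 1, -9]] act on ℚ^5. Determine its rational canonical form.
R = [[0, 0, 0, 0, 24], [1, 0, 0, 0, -2], [0, 1, 0, 0, -5], [0, 0, 1, 0, 7], [0, 0, 0, 1, 1]]

The invariant factors of A (the non-unit diagonal entries of the Smith normal form of xI - A over ℚ[x]) are (x - 3)(x + 2)(x^3 - x + 4), each dividing the next. The characteristic polynomial is their product, (x - 3)(x + 2)(x^3 - x + 4).

The rational canonical form is the block-diagonal matrix of companion matrices C(f_i):
R = [[0, 0, 0, 0, 24], [1, 0, 0, 0, -2], [0, 1, 0, 0, -5], [0, 0, 1, 0, 7], [0, 0, 0, 1, 1]].

Note the characteristic polynomial does not split into linear factors over ℚ, so A has no Jordan form over ℚ; the rational canonical form exists over any field.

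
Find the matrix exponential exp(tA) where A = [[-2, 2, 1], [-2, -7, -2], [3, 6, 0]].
A has Jordan form J = [[-3, 1, 0], [0, -3, 0], [0, 0, -3]] with A = PJP^{-1}, so e^{tA} = P e^{tJ} P^{-1}.

For a Jordan block J_k(λ), e^{tJ_k(λ)} = e^{λt} · (I + tN + t^2 N^2/2! + ... + t^{k-1} N^{k-1}/(k-1)!) where N is the nilpotent superdiagonal part.

Assembling the blocks and conjugating back gives the entries of e^{tA} as shown above.

e^{tA} = [[(t + 1)*e^{-3*t}, 2*t*e^{-3*t}, t*e^{-3*t}], [-2*t*e^{-3*t}, (1 - 4*t)*e^{-3*t}, -2*t*e^{-3*t}], [3*t*e^{-3*t}, 6*t*e^{-3*t}, (3*t + 1)*e^{-3*t}]]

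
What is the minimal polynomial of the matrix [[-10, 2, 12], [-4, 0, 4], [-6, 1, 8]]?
m_A(x) = (x - 2)(x + 2)^2

The characteristic polynomial factors as (x - 2)(x + 2)^2. The minimal polynomial is ∏(x - λ)^{k_λ} where k_λ is the size of the largest Jordan block at λ.

For λ = -2: rank(A + 2I) = 2, and the largest Jordan block has size 2 (the smallest k with rank((A + 2I)^k) = rank((A + 2I)^(k+1))).
For λ = 2: rank(A - 2I) = 2, and the largest Jordan block has size 1 (the smallest k with rank((A - 2I)^k) = rank((A - 2I)^(k+1))).

So m_A(x) = (x - 2)(x + 2)^2.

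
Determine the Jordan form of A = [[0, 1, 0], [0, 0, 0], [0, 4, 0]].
J = [[0, 1, 0], [0, 0, 0], [0, 0, 0]]

The characteristic polynomial is det(xI - A) = x^3, so the eigenvalues are 0 (algebraic multiplicity 3).

For λ = 0: rank(A) = 1, rank(A^2) = 0. The eigenspace has dimension 3 - 1 = 2, so there are 2 Jordan blocks; the rank sequence gives block sizes [2, 1].

Assembling the blocks gives the Jordan form J above.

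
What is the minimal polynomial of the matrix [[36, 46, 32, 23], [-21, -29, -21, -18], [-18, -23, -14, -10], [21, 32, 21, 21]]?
m_A(x) = (x - 4)^2(x - 3)^2

The characteristic polynomial factors as (x - 4)^2(x - 3)^2. The minimal polynomial is ∏(x - λ)^{k_λ} where k_λ is the size of the largest Jordan block at λ.

For λ = 3: rank(A - 3I) = 3, and the largest Jordan block has size 2 (the smallest k with rank((A - 3I)^k) = rank((A - 3I)^(k+1))).
For λ = 4: rank(A - 4I) = 3, and the largest Jordan block has size 2 (the smallest k with rank((A - 4I)^k) = rank((A - 4I)^(k+1))).

So m_A(x) = (x - 4)^2(x - 3)^2.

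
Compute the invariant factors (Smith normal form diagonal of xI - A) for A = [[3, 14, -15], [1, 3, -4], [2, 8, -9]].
The Jordan structure of A has elementary divisors (x + 1)^3. Arranging the block sizes at each eigenvalue in decreasing order and taking row products gives the invariant factors.

Invariant factors (smallest first, each dividing the next): (x + 1)^3.

Check: the last factor (x + 1)^3 is the minimal polynomial, and the product (x + 1)^3 is the characteristic polynomial.

(x + 1)^3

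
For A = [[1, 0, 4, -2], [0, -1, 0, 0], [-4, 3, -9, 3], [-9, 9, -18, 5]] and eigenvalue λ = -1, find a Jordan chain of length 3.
We seek v_1 ∈ ker((A + I)^3) \ ker((A + I)^2), then set v_{i+1} = (A + I) v_i.

One such chain is v_1 = [[4, 3, 1, 5]]^T, v_2 = [[2, 0, 0, 3]]^T, v_3 = [[-2, 0, 1, 0]]^T. Check: (A + I) v_3 = [[0, 0, 0, 0]]^T = 0.

v_1 = [[4, 3, 1, 5]]^T, v_2 = [[2, 0, 0, 3]]^T, v_3 = [[-2, 0, 1, 0]]^T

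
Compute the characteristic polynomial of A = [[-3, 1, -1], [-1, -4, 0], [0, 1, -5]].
xI - A = [[x + 3, -1, 1], [1, x + 4, 0], [0, -1, x + 5]].

Expanding det(xI - A) along the first row:
det(xI - A) = + (x + 3)·det([[x + 4, 0], [-1, x + 5]]) - (-1)·det([[1, 0], [0, x + 5]]) + (1)·det([[1, x + 4], [0, -1]]).

Evaluating gives χ_A(x) = x^3 + 12x^2 + 48x + 64 = (x + 4)^3.

χ_A(x) = (x + 4)^3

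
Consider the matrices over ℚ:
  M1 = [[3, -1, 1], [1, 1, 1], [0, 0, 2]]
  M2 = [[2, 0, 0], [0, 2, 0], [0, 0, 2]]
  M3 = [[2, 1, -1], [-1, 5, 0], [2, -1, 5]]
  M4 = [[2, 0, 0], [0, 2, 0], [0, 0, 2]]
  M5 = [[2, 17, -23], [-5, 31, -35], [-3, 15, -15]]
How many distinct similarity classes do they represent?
4 classes: {M1}, {M2, M4}, {M3}, {M5}

Characteristic polynomials: χ_{M1} = (x - 2)^3, χ_{M2} = (x - 2)^3, χ_{M3} = (x - 4)^3, χ_{M4} = (x - 2)^3, χ_{M5} = (x - 6)^3.

{M1}: invariant factors x - 2, (x - 2)^2.

{M2, M4}: invariant factors x - 2, x - 2, x - 2.

{M3}: invariant factors (x - 4)^3.

{M5}: invariant factors (x - 6)^3.

Matrices are similar if and only if their invariant-factor lists agree; the partition into similarity classes is {M1}, {M2, M4}, {M3}, {M5}.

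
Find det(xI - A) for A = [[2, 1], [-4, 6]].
xI - A = [[x - 2, -1], [4, x - 6]].

Expanding det(xI - A) along the first row:
det(xI - A) = + (x - 2)·det([[x - 6]]) - (-1)·det([[4]]).

Evaluating gives χ_A(x) = x^2 - 8x + 16 = (x - 4)^2.

χ_A(x) = (x - 4)^2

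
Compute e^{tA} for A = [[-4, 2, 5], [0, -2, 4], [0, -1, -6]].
A has Jordan form J = [[-4, 1, 0], [0, -4, 1], [0, 0, -4]] with A = PJP^{-1}, so e^{tA} = P e^{tJ} P^{-1}.

For a Jordan block J_k(λ), e^{tJ_k(λ)} = e^{λt} · (I + tN + t^2 N^2/2! + ... + t^{k-1} N^{k-1}/(k-1)!) where N is the nilpotent superdiagonal part.

Assembling the blocks and conjugating back gives the entries of e^{tA} as shown above.

e^{tA} = [[e^{-4*t}, t*(4 - t)*e^{-4*t}/2, t*(5 - t)*e^{-4*t}], [0, (2*t + 1)*e^{-4*t}, 4*t*e^{-4*t}], [0, -t*e^{-4*t}, (1 - 2*t)*e^{-4*t}]]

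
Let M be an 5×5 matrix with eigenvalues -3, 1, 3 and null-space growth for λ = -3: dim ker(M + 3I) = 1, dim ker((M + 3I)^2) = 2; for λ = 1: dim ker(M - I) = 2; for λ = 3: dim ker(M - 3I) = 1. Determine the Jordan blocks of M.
Jordan blocks: (-3, 2), (1, 1), (1, 1), (3, 1)

λ = -3: successive nullity increments [1, 1] count blocks of size ≥ k; block sizes are [2].
λ = 1: successive nullity increments [2] count blocks of size ≥ k; block sizes are [1, 1].
λ = 3: successive nullity increments [1] count blocks of size ≥ k; block sizes are [1].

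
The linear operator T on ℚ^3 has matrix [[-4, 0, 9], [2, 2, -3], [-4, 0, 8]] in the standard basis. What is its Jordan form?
The characteristic polynomial is det(xI - A) = (x - 2)^3, so the eigenvalues are 2 (algebraic multiplicity 3).

For λ = 2: rank(A - 2I) = 1, rank((A - 2I)^2) = 0. The eigenspace has dimension 3 - 1 = 2, so there are 2 Jordan blocks; the rank sequence gives block sizes [2, 1].

Assembling the blocks gives the Jordan form J above.

J = [[2, 1, 0], [0, 2, 0], [0, 0, 2]]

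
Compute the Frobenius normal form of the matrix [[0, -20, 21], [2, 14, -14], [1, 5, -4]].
R = [[0, 0, 36], [1, 0, -33], [0, 1, 10]]

The invariant factors of A (the non-unit diagonal entries of the Smith normal form of xI - A over ℚ[x]) are (x - 4)(x - 3)^2, each dividing the next. The characteristic polynomial is their product, (x - 4)(x - 3)^2.

The rational canonical form is the block-diagonal matrix of companion matrices C(f_i):
R = [[0, 0, 36], [1, 0, -33], [0, 1, 10]].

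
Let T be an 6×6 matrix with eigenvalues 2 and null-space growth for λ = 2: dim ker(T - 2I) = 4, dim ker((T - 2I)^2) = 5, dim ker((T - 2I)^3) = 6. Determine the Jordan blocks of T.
Jordan blocks: (2, 3), (2, 1), (2, 1), (2, 1)

λ = 2: successive nullity increments [4, 1, 1] count blocks of size ≥ k; block sizes are [3, 1, 1, 1].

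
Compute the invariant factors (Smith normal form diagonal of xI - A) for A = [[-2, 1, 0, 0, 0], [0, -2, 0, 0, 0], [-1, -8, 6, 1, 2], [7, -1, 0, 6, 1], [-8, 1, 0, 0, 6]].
(x - 6)^3(x + 2)^2

The Jordan structure of A has elementary divisors (x + 2)^2, (x - 6)^3. Arranging the block sizes at each eigenvalue in decreasing order and taking row products gives the invariant factors.

Invariant factors (smallest first, each dividing the next): (x - 6)^3(x + 2)^2.

Check: the last factor (x - 6)^3(x + 2)^2 is the minimal polynomial, and the product (x - 6)^3(x + 2)^2 is the characteristic polynomial.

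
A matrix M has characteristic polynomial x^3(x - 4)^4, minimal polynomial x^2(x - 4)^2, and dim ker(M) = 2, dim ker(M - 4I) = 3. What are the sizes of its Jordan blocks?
λ = 0: algebraic multiplicity 3 (exponent in χ_M), largest block size 2 (exponent in m_M), 2 blocks (geometric multiplicity). These force block sizes [2, 1].
λ = 4: algebraic multiplicity 4 (exponent in χ_M), largest block size 2 (exponent in m_M), 3 blocks (geometric multiplicity). These force block sizes [2, 1, 1].

Jordan blocks: (0, 2), (0, 1), (4, 2), (4, 1), (4, 1)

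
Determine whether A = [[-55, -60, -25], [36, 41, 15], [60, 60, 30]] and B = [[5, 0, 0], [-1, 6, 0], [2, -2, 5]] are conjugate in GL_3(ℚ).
Two matrices over a field are similar if and only if they have the same invariant factors.

Both A and B have characteristic polynomial (x - 6)(x - 5)^2 and minimal polynomial (x - 6)(x - 5). Computing further, both have invariant factors x - 5, (x - 6)(x - 5). Hence A and B are similar.

Yes.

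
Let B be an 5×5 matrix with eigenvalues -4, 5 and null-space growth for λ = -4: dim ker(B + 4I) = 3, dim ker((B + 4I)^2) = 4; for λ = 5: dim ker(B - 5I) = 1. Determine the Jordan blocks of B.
Jordan blocks: (-4, 2), (-4, 1), (-4, 1), (5, 1)

λ = -4: successive nullity increments [3, 1] count blocks of size ≥ k; block sizes are [2, 1, 1].
λ = 5: successive nullity increments [1] count blocks of size ≥ k; block sizes are [1].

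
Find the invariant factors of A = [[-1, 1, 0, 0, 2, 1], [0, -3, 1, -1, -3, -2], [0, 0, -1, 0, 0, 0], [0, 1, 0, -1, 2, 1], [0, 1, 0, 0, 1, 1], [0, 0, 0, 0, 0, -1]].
The Jordan structure of A has elementary divisors (x + 1)^3, (x + 1), (x + 1), (x + 1). Arranging the block sizes at each eigenvalue in decreasing order and taking row products gives the invariant factors.

Invariant factors (smallest first, each dividing the next): x + 1, x + 1, x + 1, (x + 1)^3.

Check: the last factor (x + 1)^3 is the minimal polynomial, and the product (x + 1)^6 is the characteristic polynomial.

x + 1, x + 1, x + 1, (x + 1)^3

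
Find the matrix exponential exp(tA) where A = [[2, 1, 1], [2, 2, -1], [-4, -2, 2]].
A has Jordan form J = [[2, 1, 0], [0, 2, 1], [0, 0, 2]] with A = PJP^{-1}, so e^{tA} = P e^{tJ} P^{-1}.

For a Jordan block J_k(λ), e^{tJ_k(λ)} = e^{λt} · (I + tN + t^2 N^2/2! + ... + t^{k-1} N^{k-1}/(k-1)!) where N is the nilpotent superdiagonal part.

Assembling the blocks and conjugating back gives the entries of e^{tA} as shown above.

e^{tA} = [[(1 - t^2)*e^{2*t}, t*(1 - t)*e^{2*t}, t*(2 - t)*e^{2*t}/2], [2*t*(t + 1)*e^{2*t}, (2*t^2 + 1)*e^{2*t}, t*(t - 1)*e^{2*t}], [2*t*(-t - 2)*e^{2*t}, -2*t*(t + 1)*e^{2*t}, (1 - t^2)*e^{2*t}]]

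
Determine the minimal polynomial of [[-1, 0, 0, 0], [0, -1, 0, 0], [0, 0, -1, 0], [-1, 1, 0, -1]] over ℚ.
The characteristic polynomial factors as (x + 1)^4. The minimal polynomial is ∏(x - λ)^{k_λ} where k_λ is the size of the largest Jordan block at λ.

For λ = -1: rank(A + I) = 1, and the largest Jordan block has size 2 (the smallest k with rank((A + I)^k) = rank((A + I)^(k+1))).

So m_A(x) = (x + 1)^2.

m_A(x) = (x + 1)^2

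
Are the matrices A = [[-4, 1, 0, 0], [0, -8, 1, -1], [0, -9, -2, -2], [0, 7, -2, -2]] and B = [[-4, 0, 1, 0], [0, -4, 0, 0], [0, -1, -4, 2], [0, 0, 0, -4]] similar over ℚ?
Yes.

Two matrices over a field are similar if and only if they have the same invariant factors.

Both A and B have characteristic polynomial (x + 4)^4 and minimal polynomial (x + 4)^3. Computing further, both have invariant factors x + 4, (x + 4)^3. Hence A and B are similar.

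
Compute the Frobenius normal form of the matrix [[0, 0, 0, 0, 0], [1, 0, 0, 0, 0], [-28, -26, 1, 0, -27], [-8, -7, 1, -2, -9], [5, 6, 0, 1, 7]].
R = [[0, 0, 0, 0, 0], [1, 0, 0, 0, 0], [0, 1, 0, 0, -32], [0, 0, 1, 0, 0], [0, 0, 0, 1, 6]]

The invariant factors of A (the non-unit diagonal entries of the Smith normal form of xI - A over ℚ[x]) are x^2(x - 4)^2(x + 2), each dividing the next. The characteristic polynomial is their product, x^2(x - 4)^2(x + 2).

The rational canonical form is the block-diagonal matrix of companion matrices C(f_i):
R = [[0, 0, 0, 0, 0], [1, 0, 0, 0, 0], [0, 1, 0, 0, -32], [0, 0, 1, 0, 0], [0, 0, 0, 1, 6]].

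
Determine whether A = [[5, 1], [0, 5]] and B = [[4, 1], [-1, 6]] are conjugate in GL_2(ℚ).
Yes.

Two matrices over a field are similar if and only if they have the same invariant factors.

Both A and B have characteristic polynomial (x - 5)^2 and minimal polynomial (x - 5)^2. Computing further, both have invariant factors (x - 5)^2. Hence A and B are similar.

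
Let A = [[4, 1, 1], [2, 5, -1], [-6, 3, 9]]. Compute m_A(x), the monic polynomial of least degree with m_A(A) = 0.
m_A(x) = (x - 6)^2

The characteristic polynomial factors as (x - 6)^3. The minimal polynomial is ∏(x - λ)^{k_λ} where k_λ is the size of the largest Jordan block at λ.

For λ = 6: rank(A - 6I) = 1, and the largest Jordan block has size 2 (the smallest k with rank((A - 6I)^k) = rank((A - 6I)^(k+1))).

So m_A(x) = (x - 6)^2.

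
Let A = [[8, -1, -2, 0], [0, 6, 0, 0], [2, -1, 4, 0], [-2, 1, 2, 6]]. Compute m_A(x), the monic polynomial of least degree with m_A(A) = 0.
m_A(x) = (x - 6)^2

The characteristic polynomial factors as (x - 6)^4. The minimal polynomial is ∏(x - λ)^{k_λ} where k_λ is the size of the largest Jordan block at λ.

For λ = 6: rank(A - 6I) = 1, and the largest Jordan block has size 2 (the smallest k with rank((A - 6I)^k) = rank((A - 6I)^(k+1))).

So m_A(x) = (x - 6)^2.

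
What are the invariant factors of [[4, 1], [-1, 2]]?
The Jordan structure of A has elementary divisors (x - 3)^2. Arranging the block sizes at each eigenvalue in decreasing order and taking row products gives the invariant factors.

Invariant factors (smallest first, each dividing the next): (x - 3)^2.

Check: the last factor (x - 3)^2 is the minimal polynomial, and the product (x - 3)^2 is the characteristic polynomial.

(x - 3)^2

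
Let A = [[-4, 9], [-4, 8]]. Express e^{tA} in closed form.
e^{tA} = [[(1 - 6*t)*e^{2*t}, 9*t*e^{2*t}], [-4*t*e^{2*t}, (6*t + 1)*e^{2*t}]]

A has Jordan form J = [[2, 1], [0, 2]] with A = PJP^{-1}, so e^{tA} = P e^{tJ} P^{-1}.

For a Jordan block J_k(λ), e^{tJ_k(λ)} = e^{λt} · (I + tN + t^2 N^2/2! + ... + t^{k-1} N^{k-1}/(k-1)!) where N is the nilpotent superdiagonal part.

Assembling the blocks and conjugating back gives the entries of e^{tA} as shown above.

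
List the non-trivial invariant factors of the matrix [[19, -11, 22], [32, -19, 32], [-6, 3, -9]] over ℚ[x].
The Jordan structure of A has elementary divisors (x + 3)^2, (x + 3). Arranging the block sizes at each eigenvalue in decreasing order and taking row products gives the invariant factors.

Invariant factors (smallest first, each dividing the next): x + 3, (x + 3)^2.

Check: the last factor (x + 3)^2 is the minimal polynomial, and the product (x + 3)^3 is the characteristic polynomial.

x + 3, (x + 3)^2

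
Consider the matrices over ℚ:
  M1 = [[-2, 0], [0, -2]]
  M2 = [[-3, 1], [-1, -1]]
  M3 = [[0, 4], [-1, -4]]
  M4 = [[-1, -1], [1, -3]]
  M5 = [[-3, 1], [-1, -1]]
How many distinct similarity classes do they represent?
Characteristic polynomials: χ_{M1} = (x + 2)^2, χ_{M2} = (x + 2)^2, χ_{M3} = (x + 2)^2, χ_{M4} = (x + 2)^2, χ_{M5} = (x + 2)^2.

{M1}: invariant factors x + 2, x + 2.

{M2, M3, M4, M5}: invariant factors (x + 2)^2.

Matrices are similar if and only if their invariant-factor lists agree; the partition into similarity classes is {M1}, {M2, M3, M4, M5}.

2 classes: {M1}, {M2, M3, M4, M5}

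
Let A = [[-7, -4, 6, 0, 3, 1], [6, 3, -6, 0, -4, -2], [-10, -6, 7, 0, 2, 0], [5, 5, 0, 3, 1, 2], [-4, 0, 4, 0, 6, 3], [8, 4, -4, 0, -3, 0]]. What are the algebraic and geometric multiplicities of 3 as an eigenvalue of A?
algebraic multiplicity 3, geometric multiplicity 2

The characteristic polynomial is (x - 3)^3(x - 1)^3, so the factor x - 3 appears with exponent 3: the algebraic multiplicity is 3.

rank(A - 3I) = 4, so the eigenspace has dimension 6 - 4 = 2: the geometric multiplicity is 2.

Since 2 < 3, A is not diagonalizable.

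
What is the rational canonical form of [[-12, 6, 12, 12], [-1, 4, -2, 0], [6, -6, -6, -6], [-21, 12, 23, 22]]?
R = [[0, 6, 0, 0], [1, 4, 0, 0], [0, 0, 0, 6], [0, 0, 1, 4]]

The invariant factors of A (the non-unit diagonal entries of the Smith normal form of xI - A over ℚ[x]) are x^2 - 4x - 6, x^2 - 4x - 6, each dividing the next. The characteristic polynomial is their product, (x^2 - 4x - 6)^2.

The rational canonical form is the block-diagonal matrix of companion matrices C(f_i):
R = [[0, 6, 0, 0], [1, 4, 0, 0], [0, 0, 0, 6], [0, 0, 1, 4]].

Note the characteristic polynomial does not split into linear factors over ℚ, so A has no Jordan form over ℚ; the rational canonical form exists over any field.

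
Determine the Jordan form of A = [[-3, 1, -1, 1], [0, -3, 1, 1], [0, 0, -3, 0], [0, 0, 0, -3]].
J = [[-3, 1, 0, 0], [0, -3, 1, 0], [0, 0, -3, 0], [0, 0, 0, -3]]

The characteristic polynomial is det(xI - A) = (x + 3)^4, so the eigenvalues are -3 (algebraic multiplicity 4).

For λ = -3: rank(A + 3I) = 2, rank((A + 3I)^2) = 1, rank((A + 3I)^3) = 0. The eigenspace has dimension 4 - 2 = 2, so there are 2 Jordan blocks; the rank sequence gives block sizes [3, 1].

Assembling the blocks gives the Jordan form J above.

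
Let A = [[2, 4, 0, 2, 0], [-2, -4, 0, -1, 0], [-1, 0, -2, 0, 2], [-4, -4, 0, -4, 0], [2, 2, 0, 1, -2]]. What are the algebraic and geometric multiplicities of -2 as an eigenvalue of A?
The characteristic polynomial is (x + 2)^5, so the factor x + 2 appears with exponent 5: the algebraic multiplicity is 5.

rank(A + 2I) = 2, so the eigenspace has dimension 5 - 2 = 3: the geometric multiplicity is 3.

Since 3 < 5, A is not diagonalizable.

algebraic multiplicity 5, geometric multiplicity 3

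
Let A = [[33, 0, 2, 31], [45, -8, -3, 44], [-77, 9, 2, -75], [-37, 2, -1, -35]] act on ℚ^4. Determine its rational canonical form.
The invariant factors of A (the non-unit diagonal entries of the Smith normal form of xI - A over ℚ[x]) are (x - 1)^2(x + 5)^2, each dividing the next. The characteristic polynomial is their product, (x - 1)^2(x + 5)^2.

The rational canonical form is the block-diagonal matrix of companion matrices C(f_i):
R = [[0, 0, 0, -25], [1, 0, 0, 40], [0, 1, 0, -6], [0, 0, 1, -8]].

R = [[0, 0, 0, -25], [1, 0, 0, 40], [0, 1, 0, -6], [0, 0, 1, -8]]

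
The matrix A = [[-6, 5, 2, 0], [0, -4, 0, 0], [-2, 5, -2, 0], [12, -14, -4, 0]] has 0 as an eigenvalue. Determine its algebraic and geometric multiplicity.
algebraic multiplicity 1, geometric multiplicity 1

The characteristic polynomial is x(x + 4)^3, so the factor x appears with exponent 1: the algebraic multiplicity is 1.

rank(A) = 3, so the eigenspace has dimension 4 - 3 = 1: the geometric multiplicity is 1.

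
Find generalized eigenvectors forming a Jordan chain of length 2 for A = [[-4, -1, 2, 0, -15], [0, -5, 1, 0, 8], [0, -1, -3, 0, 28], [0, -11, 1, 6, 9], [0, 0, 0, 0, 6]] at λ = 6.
v_1 = [[-1, 1, 3, -3, 1]]^T, v_2 = [[0, 0, 0, 1, 0]]^T

We seek v_1 ∈ ker((A - 6I)^2) \ ker(A - 6I), then set v_{i+1} = (A - 6I) v_i.

One such chain is v_1 = [[-1, 1, 3, -3, 1]]^T, v_2 = [[0, 0, 0, 1, 0]]^T. Check: (A - 6I) v_2 = [[0, 0, 0, 0, 0]]^T = 0.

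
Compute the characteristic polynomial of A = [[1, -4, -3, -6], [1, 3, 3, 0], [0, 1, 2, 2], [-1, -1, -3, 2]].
xI - A = [[x - 1, 4, 3, 6], [-1, x - 3, -3, 0], [0, -1, x - 2, -2], [1, 1, 3, x - 2]].

Expanding det(xI - A) along the first row:
det(xI - A) = + (x - 1)·det([[x - 3, -3, 0], [-1, x - 2, -2], [1, 3, x - 2]]) - (4)·det([[-1, -3, 0], [0, x - 2, -2], [1, 3, x - 2]]) + (3)·det([[-1, x - 3, 0], [0, -1, -2], [1, 1, x - 2]]) - (6)·det([[-1, x - 3, -3], [0, -1, x - 2], [1, 1, 3]]).

Evaluating gives χ_A(x) = x^4 - 8x^3 + 24x^2 - 32x + 16 = (x - 2)^4.

χ_A(x) = (x - 2)^4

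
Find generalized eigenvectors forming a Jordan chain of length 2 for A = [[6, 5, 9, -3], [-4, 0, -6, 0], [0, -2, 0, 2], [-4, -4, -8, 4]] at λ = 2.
v_1 = [[3, 0, -2, -1]]^T, v_2 = [[-3, 0, 2, 2]]^T

We seek v_1 ∈ ker((A - 2I)^2) \ ker(A - 2I), then set v_{i+1} = (A - 2I) v_i.

One such chain is v_1 = [[3, 0, -2, -1]]^T, v_2 = [[-3, 0, 2, 2]]^T. Check: (A - 2I) v_2 = [[0, 0, 0, 0]]^T = 0.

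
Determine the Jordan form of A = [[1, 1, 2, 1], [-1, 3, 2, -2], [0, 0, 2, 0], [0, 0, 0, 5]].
J = [[2, 1, 0, 0], [0, 2, 0, 0], [0, 0, 2, 0], [0, 0, 0, 5]]

The characteristic polynomial is det(xI - A) = (x - 5)(x - 2)^3, so the eigenvalues are 2 (algebraic multiplicity 3), 5 (algebraic multiplicity 1).

For λ = 2: rank(A - 2I) = 2, rank((A - 2I)^2) = 1. The eigenspace has dimension 4 - 2 = 2, so there are 2 Jordan blocks; the rank sequence gives block sizes [2, 1].

For λ = 5: algebraic multiplicity 1 gives one 1×1 block.

Assembling the blocks gives the Jordan form J above.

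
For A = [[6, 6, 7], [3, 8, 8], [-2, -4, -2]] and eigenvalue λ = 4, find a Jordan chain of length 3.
v_1 = [[-1, -1, 1]]^T, v_2 = [[-1, 1, 0]]^T, v_3 = [[4, 1, -2]]^T

We seek v_1 ∈ ker((A - 4I)^3) \ ker((A - 4I)^2), then set v_{i+1} = (A - 4I) v_i.

One such chain is v_1 = [[-1, -1, 1]]^T, v_2 = [[-1, 1, 0]]^T, v_3 = [[4, 1, -2]]^T. Check: (A - 4I) v_3 = [[0, 0, 0]]^T = 0.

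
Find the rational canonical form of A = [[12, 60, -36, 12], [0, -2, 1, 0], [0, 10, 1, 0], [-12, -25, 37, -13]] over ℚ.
R = [[0, 12, 0, 0], [1, -1, 0, 0], [0, 0, 0, 12], [0, 0, 1, -1]]

The invariant factors of A (the non-unit diagonal entries of the Smith normal form of xI - A over ℚ[x]) are (x - 3)(x + 4), (x - 3)(x + 4), each dividing the next. The characteristic polynomial is their product, (x - 3)^2(x + 4)^2.

The rational canonical form is the block-diagonal matrix of companion matrices C(f_i):
R = [[0, 12, 0, 0], [1, -1, 0, 0], [0, 0, 0, 12], [0, 0, 1, -1]].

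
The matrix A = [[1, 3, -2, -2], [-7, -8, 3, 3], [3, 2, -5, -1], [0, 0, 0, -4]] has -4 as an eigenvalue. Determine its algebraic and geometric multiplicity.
The characteristic polynomial is (x + 4)^4, so the factor x + 4 appears with exponent 4: the algebraic multiplicity is 4.

rank(A + 4I) = 2, so the eigenspace has dimension 4 - 2 = 2: the geometric multiplicity is 2.

Since 2 < 4, A is not diagonalizable.

algebraic multiplicity 4, geometric multiplicity 2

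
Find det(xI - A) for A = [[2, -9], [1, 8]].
xI - A = [[x - 2, 9], [-1, x - 8]].

Expanding det(xI - A) along the first row:
det(xI - A) = + (x - 2)·det([[x - 8]]) - (9)·det([[-1]]).

Evaluating gives χ_A(x) = x^2 - 10x + 25 = (x - 5)^2.

χ_A(x) = (x - 5)^2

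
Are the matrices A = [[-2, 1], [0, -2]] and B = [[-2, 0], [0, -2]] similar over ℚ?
No.

Both have characteristic polynomial (x + 2)^2, but the minimal polynomial of A is (x + 2)^2 while the minimal polynomial of B is x + 2. The minimal polynomial is a similarity invariant, so A and B are not similar.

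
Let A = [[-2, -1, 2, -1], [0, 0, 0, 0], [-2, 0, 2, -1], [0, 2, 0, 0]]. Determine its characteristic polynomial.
xI - A = [[x + 2, 1, -2, 1], [0, x, 0, 0], [2, 0, x - 2, 1], [0, -2, 0, x]].

Expanding det(xI - A) along the first row:
det(xI - A) = + (x + 2)·det([[x, 0, 0], [0, x - 2, 1], [-2, 0, x]]) - (1)·det([[0, 0, 0], [2, x - 2, 1], [0, 0, x]]) + (-2)·det([[0, x, 0], [2, 0, 1], [0, -2, x]]) - (1)·det([[0, x, 0], [2, 0, x - 2], [0, -2, 0]]).

Evaluating gives χ_A(x) = x^4.

χ_A(x) = x^4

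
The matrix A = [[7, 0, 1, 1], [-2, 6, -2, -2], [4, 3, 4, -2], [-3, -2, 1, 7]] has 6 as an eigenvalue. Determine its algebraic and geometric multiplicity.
algebraic multiplicity 4, geometric multiplicity 2

The characteristic polynomial is (x - 6)^4, so the factor x - 6 appears with exponent 4: the algebraic multiplicity is 4.

rank(A - 6I) = 2, so the eigenspace has dimension 4 - 2 = 2: the geometric multiplicity is 2.

Since 2 < 4, A is not diagonalizable.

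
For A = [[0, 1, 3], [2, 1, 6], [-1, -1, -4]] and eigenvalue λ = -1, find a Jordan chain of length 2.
We seek v_1 ∈ ker((A + I)^2) \ ker(A + I), then set v_{i+1} = (A + I) v_i.

One such chain is v_1 = [[0, 1, 0]]^T, v_2 = [[1, 2, -1]]^T. Check: (A + I) v_2 = [[0, 0, 0]]^T = 0.

v_1 = [[0, 1, 0]]^T, v_2 = [[1, 2, -1]]^T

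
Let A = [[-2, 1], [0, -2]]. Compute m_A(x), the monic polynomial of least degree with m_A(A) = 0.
m_A(x) = (x + 2)^2

The characteristic polynomial factors as (x + 2)^2. The minimal polynomial is ∏(x - λ)^{k_λ} where k_λ is the size of the largest Jordan block at λ.

For λ = -2: rank(A + 2I) = 1, and the largest Jordan block has size 2 (the smallest k with rank((A + 2I)^k) = rank((A + 2I)^(k+1))).

So m_A(x) = (x + 2)^2.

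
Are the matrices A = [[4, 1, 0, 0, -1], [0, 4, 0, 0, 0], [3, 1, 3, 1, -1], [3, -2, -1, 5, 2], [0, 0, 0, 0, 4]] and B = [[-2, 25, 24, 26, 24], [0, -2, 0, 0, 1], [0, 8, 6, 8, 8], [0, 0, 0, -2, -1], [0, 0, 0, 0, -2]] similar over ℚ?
No.

trace(A) = 20 but trace(B) = -2. The trace is a similarity invariant, so A and B are not similar.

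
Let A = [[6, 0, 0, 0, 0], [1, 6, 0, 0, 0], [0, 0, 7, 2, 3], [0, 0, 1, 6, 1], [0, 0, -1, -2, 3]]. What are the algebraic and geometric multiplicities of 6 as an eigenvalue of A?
The characteristic polynomial is (x - 6)^4(x - 4), so the factor x - 6 appears with exponent 4: the algebraic multiplicity is 4.

rank(A - 6I) = 3, so the eigenspace has dimension 5 - 3 = 2: the geometric multiplicity is 2.

Since 2 < 4, A is not diagonalizable.

algebraic multiplicity 4, geometric multiplicity 2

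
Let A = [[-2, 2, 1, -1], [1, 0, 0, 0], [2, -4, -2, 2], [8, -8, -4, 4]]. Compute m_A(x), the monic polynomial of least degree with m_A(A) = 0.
The characteristic polynomial factors as x^4. The minimal polynomial is ∏(x - λ)^{k_λ} where k_λ is the size of the largest Jordan block at λ.

For λ = 0: rank(A) = 2, and the largest Jordan block has size 3 (the smallest k with rank(A^k) = rank(A^(k+1))).

So m_A(x) = x^3.

m_A(x) = x^3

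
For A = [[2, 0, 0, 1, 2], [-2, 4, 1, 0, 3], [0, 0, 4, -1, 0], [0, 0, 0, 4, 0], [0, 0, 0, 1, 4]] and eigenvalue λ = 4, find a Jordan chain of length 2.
We seek v_1 ∈ ker((A - 4I)^2) \ ker(A - 4I), then set v_{i+1} = (A - 4I) v_i.

One such chain is v_1 = [[0, 0, 1, 0, 0]]^T, v_2 = [[0, 1, 0, 0, 0]]^T. Check: (A - 4I) v_2 = [[0, 0, 0, 0, 0]]^T = 0.

v_1 = [[0, 0, 1, 0, 0]]^T, v_2 = [[0, 1, 0, 0, 0]]^T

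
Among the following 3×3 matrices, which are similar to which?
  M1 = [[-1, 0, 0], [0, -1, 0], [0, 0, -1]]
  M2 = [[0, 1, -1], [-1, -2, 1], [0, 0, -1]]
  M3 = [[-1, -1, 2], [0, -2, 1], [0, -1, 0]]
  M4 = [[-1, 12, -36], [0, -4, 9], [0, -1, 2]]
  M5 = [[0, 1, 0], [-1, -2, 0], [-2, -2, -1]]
3 classes: {M1}, {M2, M4, M5}, {M3}

Characteristic polynomials: χ_{M1} = (x + 1)^3, χ_{M2} = (x + 1)^3, χ_{M3} = (x + 1)^3, χ_{M4} = (x + 1)^3, χ_{M5} = (x + 1)^3.

{M1}: invariant factors x + 1, x + 1, x + 1.

{M2, M4, M5}: invariant factors x + 1, (x + 1)^2.

{M3}: invariant factors (x + 1)^3.

Matrices are similar if and only if their invariant-factor lists agree; the partition into similarity classes is {M1}, {M2, M4, M5}, {M3}.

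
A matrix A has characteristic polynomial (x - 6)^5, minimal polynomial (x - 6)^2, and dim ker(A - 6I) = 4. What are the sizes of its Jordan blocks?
Jordan blocks: (6, 2), (6, 1), (6, 1), (6, 1)

λ = 6: algebraic multiplicity 5 (exponent in χ_A), largest block size 2 (exponent in m_A), 4 blocks (geometric multiplicity). These force block sizes [2, 1, 1, 1].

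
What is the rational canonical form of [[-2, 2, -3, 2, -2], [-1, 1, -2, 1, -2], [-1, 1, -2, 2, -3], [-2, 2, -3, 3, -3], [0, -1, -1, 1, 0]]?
R = [[0, 0, 0, 0, 0], [1, 0, 0, 0, 0], [0, 1, 0, 0, -3], [0, 0, 1, 0, 2], [0, 0, 0, 1, 0]]

The invariant factors of A (the non-unit diagonal entries of the Smith normal form of xI - A over ℚ[x]) are x^2(x^3 - 2x + 3), each dividing the next. The characteristic polynomial is their product, x^2(x^3 - 2x + 3).

The rational canonical form is the block-diagonal matrix of companion matrices C(f_i):
R = [[0, 0, 0, 0, 0], [1, 0, 0, 0, 0], [0, 1, 0, 0, -3], [0, 0, 1, 0, 2], [0, 0, 0, 1, 0]].

Note the characteristic polynomial does not split into linear factors over ℚ, so A has no Jordan form over ℚ; the rational canonical form exists over any field.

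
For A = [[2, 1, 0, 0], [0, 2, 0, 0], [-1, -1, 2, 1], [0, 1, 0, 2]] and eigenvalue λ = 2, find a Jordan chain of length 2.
We seek v_1 ∈ ker((A - 2I)^2) \ ker(A - 2I), then set v_{i+1} = (A - 2I) v_i.

One such chain is v_1 = [[0, 1, 1, 2]]^T, v_2 = [[1, 0, 1, 1]]^T. Check: (A - 2I) v_2 = [[0, 0, 0, 0]]^T = 0.

v_1 = [[0, 1, 1, 2]]^T, v_2 = [[1, 0, 1, 1]]^T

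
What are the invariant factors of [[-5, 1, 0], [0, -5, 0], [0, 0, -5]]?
x + 5, (x + 5)^2

The Jordan structure of A has elementary divisors (x + 5)^2, (x + 5). Arranging the block sizes at each eigenvalue in decreasing order and taking row products gives the invariant factors.

Invariant factors (smallest first, each dividing the next): x + 5, (x + 5)^2.

Check: the last factor (x + 5)^2 is the minimal polynomial, and the product (x + 5)^3 is the characteristic polynomial.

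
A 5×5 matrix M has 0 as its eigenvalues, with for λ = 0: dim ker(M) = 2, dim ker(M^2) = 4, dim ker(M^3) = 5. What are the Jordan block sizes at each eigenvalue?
λ = 0: successive nullity increments [2, 2, 1] count blocks of size ≥ k; block sizes are [3, 2].

Jordan blocks: (0, 3), (0, 2)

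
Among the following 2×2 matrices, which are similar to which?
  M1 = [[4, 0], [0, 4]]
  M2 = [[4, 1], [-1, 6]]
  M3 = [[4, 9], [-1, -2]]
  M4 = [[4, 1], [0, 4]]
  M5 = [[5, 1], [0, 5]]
Characteristic polynomials: χ_{M1} = (x - 4)^2, χ_{M2} = (x - 5)^2, χ_{M3} = (x - 1)^2, χ_{M4} = (x - 4)^2, χ_{M5} = (x - 5)^2.

{M1}: invariant factors x - 4, x - 4.

{M2, M5}: invariant factors (x - 5)^2.

{M3}: invariant factors (x - 1)^2.

{M4}: invariant factors (x - 4)^2.

Matrices are similar if and only if their invariant-factor lists agree; the partition into similarity classes is {M1}, {M2, M5}, {M3}, {M4}.

4 classes: {M1}, {M2, M5}, {M3}, {M4}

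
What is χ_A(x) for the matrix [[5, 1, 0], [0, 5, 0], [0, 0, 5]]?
χ_A(x) = (x - 5)^3

xI - A = [[x - 5, -1, 0], [0, x - 5, 0], [0, 0, x - 5]].

Expanding det(xI - A) along the first row:
det(xI - A) = + (x - 5)·det([[x - 5, 0], [0, x - 5]]) - (-1)·det([[0, 0], [0, x - 5]]) + (0)·det([[0, x - 5], [0, 0]]).

Evaluating gives χ_A(x) = x^3 - 15x^2 + 75x - 125 = (x - 5)^3.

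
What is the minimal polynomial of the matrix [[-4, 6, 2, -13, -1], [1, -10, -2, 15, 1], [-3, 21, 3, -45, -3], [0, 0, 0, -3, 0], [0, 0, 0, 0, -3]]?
m_A(x) = (x + 3)(x + 4)^2

The characteristic polynomial factors as (x + 3)^3(x + 4)^2. The minimal polynomial is ∏(x - λ)^{k_λ} where k_λ is the size of the largest Jordan block at λ.

For λ = -4: rank(A + 4I) = 4, and the largest Jordan block has size 2 (the smallest k with rank((A + 4I)^k) = rank((A + 4I)^(k+1))).
For λ = -3: rank(A + 3I) = 2, and the largest Jordan block has size 1 (the smallest k with rank((A + 3I)^k) = rank((A + 3I)^(k+1))).

So m_A(x) = (x + 3)(x + 4)^2.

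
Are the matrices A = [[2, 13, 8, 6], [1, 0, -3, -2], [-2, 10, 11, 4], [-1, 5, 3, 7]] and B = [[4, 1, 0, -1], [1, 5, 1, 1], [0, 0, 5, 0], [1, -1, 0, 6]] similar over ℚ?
Two matrices over a field are similar if and only if they have the same invariant factors.

Both A and B have characteristic polynomial (x - 5)^4 and minimal polynomial (x - 5)^3. Computing further, both have invariant factors x - 5, (x - 5)^3. Hence A and B are similar.

Yes.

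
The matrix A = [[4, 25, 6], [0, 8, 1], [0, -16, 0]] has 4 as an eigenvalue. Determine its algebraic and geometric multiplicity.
The characteristic polynomial is (x - 4)^3, so the factor x - 4 appears with exponent 3: the algebraic multiplicity is 3.

rank(A - 4I) = 2, so the eigenspace has dimension 3 - 2 = 1: the geometric multiplicity is 1.

Since 1 < 3, A is not diagonalizable.

algebraic multiplicity 3, geometric multiplicity 1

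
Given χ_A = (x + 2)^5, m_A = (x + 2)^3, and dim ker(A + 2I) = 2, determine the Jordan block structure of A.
Jordan blocks: (-2, 3), (-2, 2)

λ = -2: algebraic multiplicity 5 (exponent in χ_A), largest block size 3 (exponent in m_A), 2 blocks (geometric multiplicity). These force block sizes [3, 2].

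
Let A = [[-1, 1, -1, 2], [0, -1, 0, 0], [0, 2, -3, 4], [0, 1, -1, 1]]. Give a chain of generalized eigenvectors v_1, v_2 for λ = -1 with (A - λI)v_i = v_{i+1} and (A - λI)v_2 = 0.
v_1 = [[0, 1, 0, 0]]^T, v_2 = [[1, 0, 2, 1]]^T

We seek v_1 ∈ ker((A + I)^2) \ ker(A + I), then set v_{i+1} = (A + I) v_i.

One such chain is v_1 = [[0, 1, 0, 0]]^T, v_2 = [[1, 0, 2, 1]]^T. Check: (A + I) v_2 = [[0, 0, 0, 0]]^T = 0.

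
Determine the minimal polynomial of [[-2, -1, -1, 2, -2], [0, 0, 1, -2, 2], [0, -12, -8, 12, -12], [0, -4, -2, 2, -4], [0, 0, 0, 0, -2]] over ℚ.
m_A(x) = (x + 2)^3

The characteristic polynomial factors as (x + 2)^5. The minimal polynomial is ∏(x - λ)^{k_λ} where k_λ is the size of the largest Jordan block at λ.

For λ = -2: rank(A + 2I) = 2, and the largest Jordan block has size 3 (the smallest k with rank((A + 2I)^k) = rank((A + 2I)^(k+1))).

So m_A(x) = (x + 2)^3.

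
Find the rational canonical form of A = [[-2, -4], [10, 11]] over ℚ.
R = [[0, -18], [1, 9]]

The invariant factors of A (the non-unit diagonal entries of the Smith normal form of xI - A over ℚ[x]) are (x - 6)(x - 3), each dividing the next. The characteristic polynomial is their product, (x - 6)(x - 3).

The rational canonical form is the block-diagonal matrix of companion matrices C(f_i):
R = [[0, -18], [1, 9]].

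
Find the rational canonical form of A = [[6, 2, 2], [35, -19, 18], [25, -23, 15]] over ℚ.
The invariant factors of A (the non-unit diagonal entries of the Smith normal form of xI - A over ℚ[x]) are (x - 3)^2(x + 4), each dividing the next. The characteristic polynomial is their product, (x - 3)^2(x + 4).

The rational canonical form is the block-diagonal matrix of companion matrices C(f_i):
R = [[0, 0, -36], [1, 0, 15], [0, 1, 2]].

R = [[0, 0, -36], [1, 0, 15], [0, 1, 2]]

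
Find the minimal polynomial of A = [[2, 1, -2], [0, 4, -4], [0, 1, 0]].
m_A(x) = (x - 2)^2

The characteristic polynomial factors as (x - 2)^3. The minimal polynomial is ∏(x - λ)^{k_λ} where k_λ is the size of the largest Jordan block at λ.

For λ = 2: rank(A - 2I) = 1, and the largest Jordan block has size 2 (the smallest k with rank((A - 2I)^k) = rank((A - 2I)^(k+1))).

So m_A(x) = (x - 2)^2.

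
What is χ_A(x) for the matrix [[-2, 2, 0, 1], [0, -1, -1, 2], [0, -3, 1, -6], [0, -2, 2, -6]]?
xI - A = [[x + 2, -2, 0, -1], [0, x + 1, 1, -2], [0, 3, x - 1, 6], [0, 2, -2, x + 6]].

Expanding det(xI - A) along the first row:
det(xI - A) = + (x + 2)·det([[x + 1, 1, -2], [3, x - 1, 6], [2, -2, x + 6]]) - (-2)·det([[0, 1, -2], [0, x - 1, 6], [0, -2, x + 6]]) + (0)·det([[0, x + 1, -2], [0, 3, 6], [0, 2, x + 6]]) - (-1)·det([[0, x + 1, 1], [0, 3, x - 1], [0, 2, -2]]).

Evaluating gives χ_A(x) = x^4 + 8x^3 + 24x^2 + 32x + 16 = (x + 2)^4.

χ_A(x) = (x + 2)^4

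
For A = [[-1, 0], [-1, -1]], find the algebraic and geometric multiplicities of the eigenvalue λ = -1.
The characteristic polynomial is (x + 1)^2, so the factor x + 1 appears with exponent 2: the algebraic multiplicity is 2.

rank(A + I) = 1, so the eigenspace has dimension 2 - 1 = 1: the geometric multiplicity is 1.

Since 1 < 2, A is not diagonalizable.

algebraic multiplicity 2, geometric multiplicity 1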